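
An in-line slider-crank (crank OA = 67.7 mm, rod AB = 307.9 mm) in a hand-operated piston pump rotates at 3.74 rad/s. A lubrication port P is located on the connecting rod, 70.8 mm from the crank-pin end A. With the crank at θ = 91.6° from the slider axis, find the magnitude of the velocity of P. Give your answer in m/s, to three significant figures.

0.253

ω = 3.74 rad/s.  Crank-pin speed |V_A| = rω = 0.2532 m/s, perpendicular to OA.
Rod angle: sinφ = −(r/L) sinθ ⇒ φ = -12.697°; ω_rod = −rω cosθ/√(L²−r²sin²θ) = +0.023537 rad/s.
V_P = V_A + ω_rod × AP, with AP = 0.0708 m along the rod.
Components: V_Px = −rω sinθ − a·ω_rod·sinφ = -0.25273 m/s;  V_Py = rω cosθ + a·ω_rod·cosφ = -0.0054441 m/s.
|V_P| = √(V_Px² + V_Py²) = 0.25279 m/s.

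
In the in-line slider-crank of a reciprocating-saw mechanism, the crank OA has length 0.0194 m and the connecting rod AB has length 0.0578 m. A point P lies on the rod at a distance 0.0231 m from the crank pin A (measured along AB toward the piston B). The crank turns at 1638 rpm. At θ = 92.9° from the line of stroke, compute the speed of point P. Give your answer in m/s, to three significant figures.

3.30

ω = 171.5 rad/s.  Crank-pin speed |V_A| = rω = 3.3277 m/s, perpendicular to OA.
Rod angle: sinφ = −(r/L) sinθ ⇒ φ = -19.585°; ω_rod = −rω cosθ/√(L²−r²sin²θ) = +3.0916 rad/s.
V_P = V_A + ω_rod × AP, with AP = 0.0231 m along the rod.
Components: V_Px = −rω sinθ − a·ω_rod·sinφ = -3.2995 m/s;  V_Py = rω cosθ + a·ω_rod·cosφ = -0.10107 m/s.
|V_P| = √(V_Px² + V_Py²) = 3.301 m/s.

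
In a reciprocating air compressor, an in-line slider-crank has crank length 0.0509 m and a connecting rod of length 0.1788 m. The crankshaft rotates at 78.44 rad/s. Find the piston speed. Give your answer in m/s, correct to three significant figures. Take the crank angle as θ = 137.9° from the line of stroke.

ω = 78.44 rad/s
For an in-line slider-crank, x = r cosθ + √(L² − r² sin²θ), so v = −rω sinθ·[1 + r cosθ/√(L² − r² sin²θ)].
With r = 0.0509 m, L = 0.1788 m, θ = 137.9°: √(L² − r² sin²θ) = 0.17551 m.
v = −0.0509·78.44·0.67043·[1 + 0.0509·-0.74198/0.17551] = -2.1008 m/s.
|v| = 2.1008 m/s.

2.10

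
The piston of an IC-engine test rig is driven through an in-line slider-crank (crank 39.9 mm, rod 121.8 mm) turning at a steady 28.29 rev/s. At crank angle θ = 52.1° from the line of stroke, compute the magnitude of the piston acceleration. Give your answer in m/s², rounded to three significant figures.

ω = 2π·28.3 = 177.8 rad/s
x(θ) = r cosθ + √(L² − r² sin²θ); with ω constant, a = ω²·d²x/dθ².
d²x/dθ² = −r cosθ − r²(cos2θ)/√u − r⁴ sin²2θ/(4u^{3/2}),  u = L² − r² sin²θ = 0.013844 m².
Substituting r = 0.0399 m, L = 0.1218 m, θ = 52.1°: d²x/dθ² = -0.021556 m.
a = ω²·d²x/dθ² = (177.8)²·(-0.021556) = -681.09 m/s²;  |a| = 681.09 m/s².

681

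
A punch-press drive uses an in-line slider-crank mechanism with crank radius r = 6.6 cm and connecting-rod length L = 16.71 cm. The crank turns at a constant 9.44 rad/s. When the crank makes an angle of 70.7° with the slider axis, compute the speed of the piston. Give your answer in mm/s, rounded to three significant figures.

671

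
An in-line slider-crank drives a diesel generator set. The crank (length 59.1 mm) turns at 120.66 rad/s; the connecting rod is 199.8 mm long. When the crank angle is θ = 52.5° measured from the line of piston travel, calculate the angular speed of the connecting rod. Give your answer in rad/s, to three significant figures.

ω = 120.7 rad/s
The rod makes angle φ with the slider axis where L sinφ = r sinθ; differentiating, L cosφ·φ̇ = r ω cosθ.
L cosφ = √(L² − r² sin²θ) = 0.19422 m.
|ω_rod| = r ω |cosθ| / √(L² − r² sin²θ) = 0.0591·120.7·0.60876/0.19422 = 22.351 rad/s.

22.4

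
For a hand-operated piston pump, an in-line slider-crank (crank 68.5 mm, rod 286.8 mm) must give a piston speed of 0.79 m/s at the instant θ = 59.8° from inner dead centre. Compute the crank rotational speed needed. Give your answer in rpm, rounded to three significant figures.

For an in-line slider-crank, |v_piston| = rω|sinθ|·[1 + r cosθ/√(L² − r² sin²θ)].
With r = 0.0685 m, L = 0.2868 m, θ = 59.8°: the bracketed kinematic factor |dx/dθ| = 0.066472 m.
ω = v/|dx/dθ| = 0.79/0.066472 = 11.885 rad/s.
N = 60ω/(2π) = 113.49 rpm.

113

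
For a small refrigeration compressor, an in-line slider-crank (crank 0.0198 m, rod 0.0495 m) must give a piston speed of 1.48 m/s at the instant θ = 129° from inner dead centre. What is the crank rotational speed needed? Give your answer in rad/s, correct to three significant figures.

For an in-line slider-crank, |v_piston| = rω|sinθ|·[1 + r cosθ/√(L² − r² sin²θ)].
With r = 0.0198 m, L = 0.0495 m, θ = 129°: the bracketed kinematic factor |dx/dθ| = 0.011312 m.
ω = v/|dx/dθ| = 1.48/0.011312 = 130.83 rad/s.

131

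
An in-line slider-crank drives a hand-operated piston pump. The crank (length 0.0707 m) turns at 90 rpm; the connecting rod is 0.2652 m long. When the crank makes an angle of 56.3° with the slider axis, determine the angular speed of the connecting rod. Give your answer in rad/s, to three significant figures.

1.43

ω = 9.425 rad/s (converted from 90 rpm).
The rod makes angle φ with the slider axis where L sinφ = r sinθ; differentiating, L cosφ·φ̇ = r ω cosθ.
L cosφ = √(L² − r² sin²θ) = 0.25859 m.
|ω_rod| = r ω |cosθ| / √(L² − r² sin²θ) = 0.0707·9.425·0.55484/0.25859 = 1.4297 rad/s.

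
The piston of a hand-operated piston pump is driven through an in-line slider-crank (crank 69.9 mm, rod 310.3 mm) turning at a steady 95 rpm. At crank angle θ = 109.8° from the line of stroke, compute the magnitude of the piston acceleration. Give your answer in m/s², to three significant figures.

ω = 2π·95/60 = 9.948 rad/s
x(θ) = r cosθ + √(L² − r² sin²θ); with ω constant, a = ω²·d²x/dθ².
d²x/dθ² = −r cosθ − r²(cos2θ)/√u − r⁴ sin²2θ/(4u^{3/2}),  u = L² − r² sin²θ = 0.0919607 m².
Substituting r = 0.0699 m, L = 0.3103 m, θ = 109.8°: d²x/dθ² = +0.036005 m.
a = ω²·d²x/dθ² = (9.948)²·(+0.036005) = +3.5635 m/s²;  |a| = 3.5635 m/s².

3.56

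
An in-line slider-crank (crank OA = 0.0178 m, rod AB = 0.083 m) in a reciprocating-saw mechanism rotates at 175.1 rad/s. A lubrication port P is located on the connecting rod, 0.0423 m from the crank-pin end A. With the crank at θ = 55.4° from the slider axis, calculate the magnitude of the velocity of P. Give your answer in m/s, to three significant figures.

2.86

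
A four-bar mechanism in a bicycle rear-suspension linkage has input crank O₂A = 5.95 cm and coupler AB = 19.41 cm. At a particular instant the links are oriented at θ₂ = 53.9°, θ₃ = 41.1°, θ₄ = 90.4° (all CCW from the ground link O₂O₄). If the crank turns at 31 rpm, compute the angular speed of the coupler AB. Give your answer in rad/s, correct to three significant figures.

0.781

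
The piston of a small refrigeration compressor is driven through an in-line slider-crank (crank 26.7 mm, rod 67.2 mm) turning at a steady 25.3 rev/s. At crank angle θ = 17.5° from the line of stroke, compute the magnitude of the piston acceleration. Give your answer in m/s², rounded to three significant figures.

868

ω = 2π·25.3 = 159 rad/s
x(θ) = r cosθ + √(L² − r² sin²θ); with ω constant, a = ω²·d²x/dθ².
d²x/dθ² = −r cosθ − r²(cos2θ)/√u − r⁴ sin²2θ/(4u^{3/2}),  u = L² − r² sin²θ = 0.00445138 m².
Substituting r = 0.0267 m, L = 0.0672 m, θ = 17.5°: d²x/dθ² = -0.034358 m.
a = ω²·d²x/dθ² = (159)²·(-0.034358) = -868.21 m/s²;  |a| = 868.21 m/s².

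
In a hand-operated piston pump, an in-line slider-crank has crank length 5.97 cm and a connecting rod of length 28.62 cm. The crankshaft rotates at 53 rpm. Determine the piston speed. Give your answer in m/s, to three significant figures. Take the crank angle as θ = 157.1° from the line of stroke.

0.104

ω = 2π·53/60 = 5.55 rad/s
For an in-line slider-crank, x = r cosθ + √(L² − r² sin²θ), so v = −rω sinθ·[1 + r cosθ/√(L² − r² sin²θ)].
With r = 0.0597 m, L = 0.2862 m, θ = 157.1°: √(L² − r² sin²θ) = 0.28526 m.
v = −0.0597·5.55·0.38912·[1 + 0.0597·-0.92119/0.28526] = -0.10408 m/s.
|v| = 0.10408 m/s.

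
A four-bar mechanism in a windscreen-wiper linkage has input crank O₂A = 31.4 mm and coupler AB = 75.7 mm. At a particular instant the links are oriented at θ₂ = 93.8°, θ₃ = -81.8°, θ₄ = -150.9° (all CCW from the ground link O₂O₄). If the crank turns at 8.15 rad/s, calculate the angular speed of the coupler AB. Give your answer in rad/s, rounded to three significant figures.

3.27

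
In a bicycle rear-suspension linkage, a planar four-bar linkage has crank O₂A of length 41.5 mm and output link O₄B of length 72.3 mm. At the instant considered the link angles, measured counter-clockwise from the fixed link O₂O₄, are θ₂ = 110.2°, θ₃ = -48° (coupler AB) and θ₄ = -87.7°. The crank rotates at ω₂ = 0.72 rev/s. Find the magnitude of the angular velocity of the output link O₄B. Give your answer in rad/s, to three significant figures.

ω₂ = 4.524 rad/s (from 0.72 rev/s).
Differentiating the loop-closure r₂e^{iθ₂}+r₃e^{iθ₃}=r₁+r₄e^{iθ₄} gives r₂ω₂e^{iθ₂}+r₃ω₃e^{iθ₃}=r₄ω₄e^{iθ₄}.
Eliminating the other unknown: ω₄ = r₂ω₂ sin(θ₂−θ₃) / [r₄ sin(θ₄−θ₃)].
Numerator sine = +0.37137; denominator sine = -0.63877.
Result = 0.0415·4.524·(+0.37137) / (0.0723·(-0.63877)) = -1.5097 rad/s; magnitude 1.5097 rad/s.

1.51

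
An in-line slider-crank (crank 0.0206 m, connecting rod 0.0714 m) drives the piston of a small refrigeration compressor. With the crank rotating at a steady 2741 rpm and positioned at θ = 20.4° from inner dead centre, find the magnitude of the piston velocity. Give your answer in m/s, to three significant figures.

ω = 2π·2741/60 = 287 rad/s
For an in-line slider-crank, x = r cosθ + √(L² − r² sin²θ), so v = −rω sinθ·[1 + r cosθ/√(L² − r² sin²θ)].
With r = 0.0206 m, L = 0.0714 m, θ = 20.4°: √(L² − r² sin²θ) = 0.071038 m.
v = −0.0206·287·0.34857·[1 + 0.0206·0.93728/0.071038] = -2.6213 m/s.
|v| = 2.6213 m/s.

2.62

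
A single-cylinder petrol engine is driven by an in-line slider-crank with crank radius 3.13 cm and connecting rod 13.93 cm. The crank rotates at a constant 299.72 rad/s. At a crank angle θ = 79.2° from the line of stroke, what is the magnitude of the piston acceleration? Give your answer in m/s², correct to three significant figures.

ω = 299.7 rad/s
x(θ) = r cosθ + √(L² − r² sin²θ); with ω constant, a = ω²·d²x/dθ².
d²x/dθ² = −r cosθ − r²(cos2θ)/√u − r⁴ sin²2θ/(4u^{3/2}),  u = L² − r² sin²θ = 0.0184592 m².
Substituting r = 0.0313 m, L = 0.1393 m, θ = 79.2°: d²x/dθ² = +0.00082641 m.
a = ω²·d²x/dθ² = (299.7)²·(+0.00082641) = +74.238 m/s²;  |a| = 74.238 m/s².

74.2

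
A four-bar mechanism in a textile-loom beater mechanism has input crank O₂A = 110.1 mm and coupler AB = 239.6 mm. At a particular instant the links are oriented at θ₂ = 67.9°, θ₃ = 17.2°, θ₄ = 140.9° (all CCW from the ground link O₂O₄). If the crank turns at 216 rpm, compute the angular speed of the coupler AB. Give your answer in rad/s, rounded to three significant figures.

ω₂ = 22.62 rad/s (from 216 rpm).
Differentiating the loop-closure r₂e^{iθ₂}+r₃e^{iθ₃}=r₁+r₄e^{iθ₄} gives r₂ω₂e^{iθ₂}+r₃ω₃e^{iθ₃}=r₄ω₄e^{iθ₄}.
Eliminating the other unknown: ω₃ = r₂ω₂ sin(θ₄−θ₂) / [r₃ sin(θ₃−θ₄)].
Numerator sine = +0.95630; denominator sine = -0.83195.
Result = 0.1101·22.62·(+0.95630) / (0.2396·(-0.83195)) = -11.948 rad/s; magnitude 11.948 rad/s.

11.9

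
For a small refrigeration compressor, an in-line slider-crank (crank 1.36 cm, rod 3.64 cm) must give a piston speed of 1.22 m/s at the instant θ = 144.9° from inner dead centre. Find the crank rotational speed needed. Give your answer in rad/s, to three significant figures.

227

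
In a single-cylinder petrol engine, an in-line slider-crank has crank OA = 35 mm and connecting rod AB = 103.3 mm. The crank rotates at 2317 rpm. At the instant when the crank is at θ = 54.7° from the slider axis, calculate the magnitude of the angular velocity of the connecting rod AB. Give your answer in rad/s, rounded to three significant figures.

ω = 242.6 rad/s (converted from 2317 rpm).
The rod makes angle φ with the slider axis where L sinφ = r sinθ; differentiating, L cosφ·φ̇ = r ω cosθ.
L cosφ = √(L² − r² sin²θ) = 0.099272 m.
|ω_rod| = r ω |cosθ| / √(L² − r² sin²θ) = 0.035·242.6·0.57786/0.099272 = 49.433 rad/s.

49.4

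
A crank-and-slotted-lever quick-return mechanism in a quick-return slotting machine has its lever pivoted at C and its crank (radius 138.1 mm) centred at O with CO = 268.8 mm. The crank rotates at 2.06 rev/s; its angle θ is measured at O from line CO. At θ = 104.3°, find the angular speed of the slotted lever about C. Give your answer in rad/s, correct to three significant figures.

1.76

ω = 12.94 rad/s (from 2.06 rev/s).
Crank pin A relative to C: A = (d + r cosθ, r sinθ); lever angle φ = atan2(r sinθ, d + r cosθ).
Differentiating tanφ: φ̇ = rω(d cosθ + r)/(d² + r² + 2dr cosθ).
d² + r² + 2dr cosθ = |CA|² = 0.0729872 m²;  d cosθ + r = +0.071707 m.
|ω_lever| = |0.1381·12.94·+0.071707| / 0.0729872 = 1.7561 rad/s.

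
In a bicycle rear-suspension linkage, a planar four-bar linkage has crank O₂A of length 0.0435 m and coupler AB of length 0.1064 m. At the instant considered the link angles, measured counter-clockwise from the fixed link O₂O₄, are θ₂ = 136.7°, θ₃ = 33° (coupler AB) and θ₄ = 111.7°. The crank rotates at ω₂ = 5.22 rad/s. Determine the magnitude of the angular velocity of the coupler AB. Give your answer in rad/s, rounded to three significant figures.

ω₂ = 5.22 rad/s
Differentiating the loop-closure r₂e^{iθ₂}+r₃e^{iθ₃}=r₁+r₄e^{iθ₄} gives r₂ω₂e^{iθ₂}+r₃ω₃e^{iθ₃}=r₄ω₄e^{iθ₄}.
Eliminating the other unknown: ω₃ = r₂ω₂ sin(θ₄−θ₂) / [r₃ sin(θ₃−θ₄)].
Numerator sine = -0.42262; denominator sine = -0.98061.
Result = 0.0435·5.22·(-0.42262) / (0.1064·(-0.98061)) = +0.91975 rad/s; magnitude 0.91975 rad/s.

0.920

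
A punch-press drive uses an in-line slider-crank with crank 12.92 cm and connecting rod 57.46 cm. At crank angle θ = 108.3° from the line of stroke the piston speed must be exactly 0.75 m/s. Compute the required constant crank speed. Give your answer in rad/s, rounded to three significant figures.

6.59

For an in-line slider-crank, |v_piston| = rω|sinθ|·[1 + r cosθ/√(L² − r² sin²θ)].
With r = 0.1292 m, L = 0.5746 m, θ = 108.3°: the bracketed kinematic factor |dx/dθ| = 0.1138 m.
ω = v/|dx/dθ| = 0.75/0.1138 = 6.5905 rad/s.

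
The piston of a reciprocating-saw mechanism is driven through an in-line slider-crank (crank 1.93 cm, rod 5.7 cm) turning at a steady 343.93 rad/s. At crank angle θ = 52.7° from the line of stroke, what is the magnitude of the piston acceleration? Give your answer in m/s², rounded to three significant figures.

1190

ω = 343.9 rad/s
x(θ) = r cosθ + √(L² − r² sin²θ); with ω constant, a = ω²·d²x/dθ².
d²x/dθ² = −r cosθ − r²(cos2θ)/√u − r⁴ sin²2θ/(4u^{3/2}),  u = L² − r² sin²θ = 0.0030133 m².
Substituting r = 0.0193 m, L = 0.057 m, θ = 52.7°: d²x/dθ² = -0.010089 m.
a = ω²·d²x/dθ² = (343.9)²·(-0.010089) = -1193.3 m/s²;  |a| = 1193.3 m/s².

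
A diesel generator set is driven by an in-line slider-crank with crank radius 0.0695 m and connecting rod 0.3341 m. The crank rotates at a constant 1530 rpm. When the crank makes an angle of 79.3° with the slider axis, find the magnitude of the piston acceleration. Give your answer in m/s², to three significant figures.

21.2

ω = 2π·1530/60 = 160.2 rad/s
x(θ) = r cosθ + √(L² − r² sin²θ); with ω constant, a = ω²·d²x/dθ².
d²x/dθ² = −r cosθ − r²(cos2θ)/√u − r⁴ sin²2θ/(4u^{3/2}),  u = L² − r² sin²θ = 0.106959 m².
Substituting r = 0.0695 m, L = 0.3341 m, θ = 79.3°: d²x/dθ² = +0.00082504 m.
a = ω²·d²x/dθ² = (160.2)²·(+0.00082504) = +21.18 m/s²;  |a| = 21.18 m/s².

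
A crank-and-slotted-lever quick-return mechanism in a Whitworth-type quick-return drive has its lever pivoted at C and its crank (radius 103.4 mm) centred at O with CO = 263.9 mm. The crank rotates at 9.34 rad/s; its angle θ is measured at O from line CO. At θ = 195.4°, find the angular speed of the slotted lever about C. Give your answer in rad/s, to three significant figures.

ω = 9.34 rad/s
Crank pin A relative to C: A = (d + r cosθ, r sinθ); lever angle φ = atan2(r sinθ, d + r cosθ).
Differentiating tanφ: φ̇ = rω(d cosθ + r)/(d² + r² + 2dr cosθ).
d² + r² + 2dr cosθ = |CA|² = 0.0277197 m²;  d cosθ + r = -0.15102 m.
|ω_lever| = |0.1034·9.34·-0.15102| / 0.0277197 = 5.2617 rad/s.

5.26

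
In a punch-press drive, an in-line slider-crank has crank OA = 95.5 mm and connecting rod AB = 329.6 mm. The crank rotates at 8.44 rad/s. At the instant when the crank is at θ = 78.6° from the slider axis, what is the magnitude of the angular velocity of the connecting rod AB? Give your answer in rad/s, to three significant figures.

0.504

ω = 8.44 rad/s
The rod makes angle φ with the slider axis where L sinφ = r sinθ; differentiating, L cosφ·φ̇ = r ω cosθ.
L cosφ = √(L² − r² sin²θ) = 0.31603 m.
|ω_rod| = r ω |cosθ| / √(L² − r² sin²θ) = 0.0955·8.44·0.19766/0.31603 = 0.50412 rad/s.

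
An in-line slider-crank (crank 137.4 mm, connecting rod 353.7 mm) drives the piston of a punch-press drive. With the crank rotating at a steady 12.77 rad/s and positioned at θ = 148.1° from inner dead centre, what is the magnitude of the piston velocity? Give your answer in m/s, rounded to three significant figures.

ω = 12.77 rad/s
For an in-line slider-crank, x = r cosθ + √(L² − r² sin²θ), so v = −rω sinθ·[1 + r cosθ/√(L² − r² sin²θ)].
With r = 0.1374 m, L = 0.3537 m, θ = 148.1°: √(L² − r² sin²θ) = 0.34617 m.
v = −0.1374·12.77·0.52844·[1 + 0.1374·-0.84897/0.34617] = -0.61476 m/s.
|v| = 0.61476 m/s.

0.615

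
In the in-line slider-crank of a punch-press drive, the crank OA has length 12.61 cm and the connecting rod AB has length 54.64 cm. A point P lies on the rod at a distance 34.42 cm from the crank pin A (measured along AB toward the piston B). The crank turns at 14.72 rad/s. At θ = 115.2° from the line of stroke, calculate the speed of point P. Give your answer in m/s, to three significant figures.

1.60

ω = 14.72 rad/s.  Crank-pin speed |V_A| = rω = 1.8562 m/s, perpendicular to OA.
Rod angle: sinφ = −(r/L) sinθ ⇒ φ = -12.053°; ω_rod = −rω cosθ/√(L²−r²sin²θ) = +1.479 rad/s.
V_P = V_A + ω_rod × AP, with AP = 0.3442 m along the rod.
Components: V_Px = −rω sinθ − a·ω_rod·sinφ = -1.5732 m/s;  V_Py = rω cosθ + a·ω_rod·cosφ = -0.29247 m/s.
|V_P| = √(V_Px² + V_Py²) = 1.6002 m/s.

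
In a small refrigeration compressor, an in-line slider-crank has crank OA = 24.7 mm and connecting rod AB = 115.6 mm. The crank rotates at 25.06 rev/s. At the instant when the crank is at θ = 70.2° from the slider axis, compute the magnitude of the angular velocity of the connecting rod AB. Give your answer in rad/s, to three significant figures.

11.6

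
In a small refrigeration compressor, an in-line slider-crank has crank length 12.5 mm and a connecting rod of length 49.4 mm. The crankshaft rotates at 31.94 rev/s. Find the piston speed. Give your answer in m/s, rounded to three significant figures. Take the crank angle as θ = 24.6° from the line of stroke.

1.29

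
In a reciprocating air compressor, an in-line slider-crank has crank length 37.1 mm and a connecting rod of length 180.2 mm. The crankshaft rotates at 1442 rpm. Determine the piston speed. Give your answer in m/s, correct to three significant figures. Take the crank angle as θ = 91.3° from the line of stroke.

5.57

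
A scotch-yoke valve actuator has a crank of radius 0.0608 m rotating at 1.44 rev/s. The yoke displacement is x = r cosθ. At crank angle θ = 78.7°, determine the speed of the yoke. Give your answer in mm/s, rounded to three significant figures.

539

ω = 9.048 rad/s (from 1.44 rev/s).
x = r cosθ ⇒ ẋ = −rω sinθ.
|v| = rω|sinθ| = 0.0608·9.048·|sin 78.7°| = 0.53944 m/s = 539.44 mm/s.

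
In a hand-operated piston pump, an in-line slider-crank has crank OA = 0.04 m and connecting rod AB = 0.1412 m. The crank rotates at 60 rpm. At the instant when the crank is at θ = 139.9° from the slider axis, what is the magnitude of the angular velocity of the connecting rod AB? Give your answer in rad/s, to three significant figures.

ω = 6.283 rad/s (converted from 60 rpm).
The rod makes angle φ with the slider axis where L sinφ = r sinθ; differentiating, L cosφ·φ̇ = r ω cosθ.
L cosφ = √(L² − r² sin²θ) = 0.13883 m.
|ω_rod| = r ω |cosθ| / √(L² − r² sin²θ) = 0.04·6.283·0.76492/0.13883 = 1.3848 rad/s.

1.38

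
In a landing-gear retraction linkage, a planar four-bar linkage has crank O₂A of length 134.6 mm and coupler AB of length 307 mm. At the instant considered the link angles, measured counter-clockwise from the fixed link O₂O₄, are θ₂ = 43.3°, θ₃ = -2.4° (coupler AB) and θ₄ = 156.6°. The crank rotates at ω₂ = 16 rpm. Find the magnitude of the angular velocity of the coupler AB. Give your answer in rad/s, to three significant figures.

1.88

ω₂ = 1.676 rad/s (from 16 rpm).
Differentiating the loop-closure r₂e^{iθ₂}+r₃e^{iθ₃}=r₁+r₄e^{iθ₄} gives r₂ω₂e^{iθ₂}+r₃ω₃e^{iθ₃}=r₄ω₄e^{iθ₄}.
Eliminating the other unknown: ω₃ = r₂ω₂ sin(θ₄−θ₂) / [r₃ sin(θ₃−θ₄)].
Numerator sine = +0.91845; denominator sine = -0.35837.
Result = 0.1346·1.676·(+0.91845) / (0.307·(-0.35837)) = -1.8827 rad/s; magnitude 1.8827 rad/s.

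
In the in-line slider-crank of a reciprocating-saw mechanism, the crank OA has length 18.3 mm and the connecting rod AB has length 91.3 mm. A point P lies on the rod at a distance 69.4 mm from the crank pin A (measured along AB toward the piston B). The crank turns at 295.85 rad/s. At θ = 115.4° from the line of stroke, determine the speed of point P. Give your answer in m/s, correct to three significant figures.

4.60

ω = 295.9 rad/s.  Crank-pin speed |V_A| = rω = 5.4141 m/s, perpendicular to OA.
Rod angle: sinφ = −(r/L) sinθ ⇒ φ = -10.432°; ω_rod = −rω cosθ/√(L²−r²sin²θ) = +25.863 rad/s.
V_P = V_A + ω_rod × AP, with AP = 0.0694 m along the rod.
Components: V_Px = −rω sinθ − a·ω_rod·sinφ = -4.5657 m/s;  V_Py = rω cosθ + a·ω_rod·cosφ = -0.55704 m/s.
|V_P| = √(V_Px² + V_Py²) = 4.5996 m/s.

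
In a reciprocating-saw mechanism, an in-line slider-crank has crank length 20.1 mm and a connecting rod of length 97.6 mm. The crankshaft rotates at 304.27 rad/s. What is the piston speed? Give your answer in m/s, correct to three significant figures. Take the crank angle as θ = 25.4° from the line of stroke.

3.11

ω = 304.3 rad/s
For an in-line slider-crank, x = r cosθ + √(L² − r² sin²θ), so v = −rω sinθ·[1 + r cosθ/√(L² − r² sin²θ)].
With r = 0.0201 m, L = 0.0976 m, θ = 25.4°: √(L² − r² sin²θ) = 0.097218 m.
v = −0.0201·304.3·0.42894·[1 + 0.0201·0.90334/0.097218] = -3.1132 m/s.
|v| = 3.1132 m/s.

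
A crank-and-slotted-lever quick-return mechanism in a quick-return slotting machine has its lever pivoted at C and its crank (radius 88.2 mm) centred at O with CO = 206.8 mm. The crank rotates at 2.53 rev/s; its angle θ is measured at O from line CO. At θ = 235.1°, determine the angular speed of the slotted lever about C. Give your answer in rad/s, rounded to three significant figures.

1.42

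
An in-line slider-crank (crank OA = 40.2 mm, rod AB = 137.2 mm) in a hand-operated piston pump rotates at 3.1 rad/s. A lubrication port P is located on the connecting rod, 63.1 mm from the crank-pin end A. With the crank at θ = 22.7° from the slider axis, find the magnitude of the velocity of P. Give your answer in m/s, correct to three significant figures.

0.0824

ω = 3.1 rad/s.  Crank-pin speed |V_A| = rω = 0.12462 m/s, perpendicular to OA.
Rod angle: sinφ = −(r/L) sinθ ⇒ φ = -6.492°; ω_rod = −rω cosθ/√(L²−r²sin²θ) = -0.84336 rad/s.
V_P = V_A + ω_rod × AP, with AP = 0.0631 m along the rod.
Components: V_Px = −rω sinθ − a·ω_rod·sinφ = -0.054109 m/s;  V_Py = rω cosθ + a·ω_rod·cosφ = +0.062092 m/s.
|V_P| = √(V_Px² + V_Py²) = 0.08236 m/s.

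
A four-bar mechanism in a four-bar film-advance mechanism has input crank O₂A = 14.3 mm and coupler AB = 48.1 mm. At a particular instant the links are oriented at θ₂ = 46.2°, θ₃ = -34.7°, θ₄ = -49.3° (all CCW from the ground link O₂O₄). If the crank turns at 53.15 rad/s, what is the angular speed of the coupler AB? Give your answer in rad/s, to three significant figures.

62.4

ω₂ = 53.15 rad/s
Differentiating the loop-closure r₂e^{iθ₂}+r₃e^{iθ₃}=r₁+r₄e^{iθ₄} gives r₂ω₂e^{iθ₂}+r₃ω₃e^{iθ₃}=r₄ω₄e^{iθ₄}.
Eliminating the other unknown: ω₃ = r₂ω₂ sin(θ₄−θ₂) / [r₃ sin(θ₃−θ₄)].
Numerator sine = -0.99540; denominator sine = +0.25207.
Result = 0.0143·53.15·(-0.99540) / (0.0481·(+0.25207)) = -62.398 rad/s; magnitude 62.398 rad/s.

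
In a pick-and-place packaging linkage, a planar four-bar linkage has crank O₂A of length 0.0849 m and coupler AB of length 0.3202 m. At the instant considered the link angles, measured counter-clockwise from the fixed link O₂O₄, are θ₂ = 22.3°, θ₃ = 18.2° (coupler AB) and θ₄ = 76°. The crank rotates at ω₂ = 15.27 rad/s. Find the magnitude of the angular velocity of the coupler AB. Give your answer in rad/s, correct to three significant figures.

ω₂ = 15.27 rad/s
Differentiating the loop-closure r₂e^{iθ₂}+r₃e^{iθ₃}=r₁+r₄e^{iθ₄} gives r₂ω₂e^{iθ₂}+r₃ω₃e^{iθ₃}=r₄ω₄e^{iθ₄}.
Eliminating the other unknown: ω₃ = r₂ω₂ sin(θ₄−θ₂) / [r₃ sin(θ₃−θ₄)].
Numerator sine = +0.80593; denominator sine = -0.84619.
Result = 0.0849·15.27·(+0.80593) / (0.3202·(-0.84619)) = -3.8561 rad/s; magnitude 3.8561 rad/s.

3.86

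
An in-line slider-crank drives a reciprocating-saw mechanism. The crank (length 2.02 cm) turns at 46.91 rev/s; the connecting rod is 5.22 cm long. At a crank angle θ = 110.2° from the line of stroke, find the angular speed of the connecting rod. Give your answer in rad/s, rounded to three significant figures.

42.3

ω = 294.7 rad/s (converted from 46.91 rev/s).
The rod makes angle φ with the slider axis where L sinφ = r sinθ; differentiating, L cosφ·φ̇ = r ω cosθ.
L cosφ = √(L² − r² sin²θ) = 0.048636 m.
|ω_rod| = r ω |cosθ| / √(L² − r² sin²θ) = 0.0202·294.7·0.34530/0.048636 = 42.27 rad/s.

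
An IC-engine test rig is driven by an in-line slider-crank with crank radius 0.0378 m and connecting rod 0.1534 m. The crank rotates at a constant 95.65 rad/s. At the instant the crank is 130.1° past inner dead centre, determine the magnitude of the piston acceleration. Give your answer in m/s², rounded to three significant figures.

ω = 95.65 rad/s
x(θ) = r cosθ + √(L² − r² sin²θ); with ω constant, a = ω²·d²x/dθ².
d²x/dθ² = −r cosθ − r²(cos2θ)/√u − r⁴ sin²2θ/(4u^{3/2}),  u = L² − r² sin²θ = 0.0226955 m².
Substituting r = 0.0378 m, L = 0.1534 m, θ = 130.1°: d²x/dθ² = +0.025817 m.
a = ω²·d²x/dθ² = (95.65)²·(+0.025817) = +236.2 m/s²;  |a| = 236.2 m/s².

236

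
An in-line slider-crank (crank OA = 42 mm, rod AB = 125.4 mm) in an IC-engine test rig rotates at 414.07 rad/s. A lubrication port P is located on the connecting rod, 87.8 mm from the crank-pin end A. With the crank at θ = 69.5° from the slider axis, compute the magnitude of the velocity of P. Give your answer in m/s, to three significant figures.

17.8

ω = 414.1 rad/s.  Crank-pin speed |V_A| = rω = 17.391 m/s, perpendicular to OA.
Rod angle: sinφ = −(r/L) sinθ ⇒ φ = -18.283°; ω_rod = −rω cosθ/√(L²−r²sin²θ) = -51.15 rad/s.
V_P = V_A + ω_rod × AP, with AP = 0.0878 m along the rod.
Components: V_Px = −rω sinθ − a·ω_rod·sinφ = -17.699 m/s;  V_Py = rω cosθ + a·ω_rod·cosφ = +1.8262 m/s.
|V_P| = √(V_Px² + V_Py²) = 17.792 m/s.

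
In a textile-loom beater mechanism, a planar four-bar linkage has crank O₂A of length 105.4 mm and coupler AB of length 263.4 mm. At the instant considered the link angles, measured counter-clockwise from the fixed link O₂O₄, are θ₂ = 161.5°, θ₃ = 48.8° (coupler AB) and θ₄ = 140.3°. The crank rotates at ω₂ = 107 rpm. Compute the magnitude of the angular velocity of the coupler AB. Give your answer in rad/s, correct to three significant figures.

1.62

ω₂ = 11.21 rad/s (from 107 rpm).
Differentiating the loop-closure r₂e^{iθ₂}+r₃e^{iθ₃}=r₁+r₄e^{iθ₄} gives r₂ω₂e^{iθ₂}+r₃ω₃e^{iθ₃}=r₄ω₄e^{iθ₄}.
Eliminating the other unknown: ω₃ = r₂ω₂ sin(θ₄−θ₂) / [r₃ sin(θ₃−θ₄)].
Numerator sine = -0.36162; denominator sine = -0.99966.
Result = 0.1054·11.21·(-0.36162) / (0.2634·(-0.99966)) = +1.622 rad/s; magnitude 1.622 rad/s.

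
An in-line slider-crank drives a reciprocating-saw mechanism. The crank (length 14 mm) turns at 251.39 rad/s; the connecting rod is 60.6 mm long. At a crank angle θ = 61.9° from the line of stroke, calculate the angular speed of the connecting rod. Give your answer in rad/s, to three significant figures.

27.9

ω = 251.4 rad/s
The rod makes angle φ with the slider axis where L sinφ = r sinθ; differentiating, L cosφ·φ̇ = r ω cosθ.
L cosφ = √(L² − r² sin²θ) = 0.059328 m.
|ω_rod| = r ω |cosθ| / √(L² − r² sin²θ) = 0.014·251.4·0.47101/0.059328 = 27.941 rad/s.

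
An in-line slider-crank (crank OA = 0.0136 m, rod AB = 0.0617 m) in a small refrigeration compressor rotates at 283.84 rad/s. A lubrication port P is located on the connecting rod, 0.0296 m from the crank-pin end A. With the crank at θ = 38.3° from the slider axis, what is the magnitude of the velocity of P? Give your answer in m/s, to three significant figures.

3.03

ω = 283.8 rad/s.  Crank-pin speed |V_A| = rω = 3.8602 m/s, perpendicular to OA.
Rod angle: sinφ = −(r/L) sinθ ⇒ φ = -7.852°; ω_rod = −rω cosθ/√(L²−r²sin²θ) = -49.564 rad/s.
V_P = V_A + ω_rod × AP, with AP = 0.0296 m along the rod.
Components: V_Px = −rω sinθ − a·ω_rod·sinφ = -2.5929 m/s;  V_Py = rω cosθ + a·ω_rod·cosφ = +1.5761 m/s.
|V_P| = √(V_Px² + V_Py²) = 3.0343 m/s.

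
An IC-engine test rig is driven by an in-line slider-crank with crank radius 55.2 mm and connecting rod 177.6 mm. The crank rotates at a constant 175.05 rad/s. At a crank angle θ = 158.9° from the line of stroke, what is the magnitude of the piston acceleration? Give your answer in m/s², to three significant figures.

ω = 175.1 rad/s
x(θ) = r cosθ + √(L² − r² sin²θ); with ω constant, a = ω²·d²x/dθ².
d²x/dθ² = −r cosθ − r²(cos2θ)/√u − r⁴ sin²2θ/(4u^{3/2}),  u = L² − r² sin²θ = 0.0311469 m².
Substituting r = 0.0552 m, L = 0.1776 m, θ = 158.9°: d²x/dθ² = +0.038518 m.
a = ω²·d²x/dθ² = (175.1)²·(+0.038518) = +1180.3 m/s²;  |a| = 1180.3 m/s².

1180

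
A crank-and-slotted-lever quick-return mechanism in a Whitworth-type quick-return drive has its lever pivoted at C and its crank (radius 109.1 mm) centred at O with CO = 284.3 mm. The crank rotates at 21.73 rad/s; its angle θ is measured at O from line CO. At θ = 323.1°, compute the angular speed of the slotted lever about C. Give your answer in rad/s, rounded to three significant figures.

ω = 21.73 rad/s
Crank pin A relative to C: A = (d + r cosθ, r sinθ); lever angle φ = atan2(r sinθ, d + r cosθ).
Differentiating tanφ: φ̇ = rω(d cosθ + r)/(d² + r² + 2dr cosθ).
d² + r² + 2dr cosθ = |CA|² = 0.142337 m²;  d cosθ + r = +0.33645 m.
|ω_lever| = |0.1091·21.73·+0.33645| / 0.142337 = 5.6039 rad/s.

5.60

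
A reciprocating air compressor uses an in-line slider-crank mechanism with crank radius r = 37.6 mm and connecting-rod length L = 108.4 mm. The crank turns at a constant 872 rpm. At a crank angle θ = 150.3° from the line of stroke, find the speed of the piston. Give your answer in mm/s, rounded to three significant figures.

ω = 2π·872/60 = 91.32 rad/s
For an in-line slider-crank, x = r cosθ + √(L² − r² sin²θ), so v = −rω sinθ·[1 + r cosθ/√(L² − r² sin²θ)].
With r = 0.0376 m, L = 0.1084 m, θ = 150.3°: √(L² − r² sin²θ) = 0.10679 m.
v = −0.0376·91.32·0.49546·[1 + 0.0376·-0.86863/0.10679] = -1.1809 m/s.
|v| = 1.1809 m/s = 1180.9 mm/s.

1180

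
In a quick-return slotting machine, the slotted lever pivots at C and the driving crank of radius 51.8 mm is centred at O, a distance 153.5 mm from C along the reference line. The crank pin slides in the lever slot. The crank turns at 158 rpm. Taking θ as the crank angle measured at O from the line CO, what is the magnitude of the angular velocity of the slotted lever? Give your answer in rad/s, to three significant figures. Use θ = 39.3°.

ω = 16.55 rad/s (from 158 rpm).
Crank pin A relative to C: A = (d + r cosθ, r sinθ); lever angle φ = atan2(r sinθ, d + r cosθ).
Differentiating tanφ: φ̇ = rω(d cosθ + r)/(d² + r² + 2dr cosθ).
d² + r² + 2dr cosθ = |CA|² = 0.0385516 m²;  d cosθ + r = +0.17058 m.
|ω_lever| = |0.0518·16.55·+0.17058| / 0.0385516 = 3.7924 rad/s.

3.79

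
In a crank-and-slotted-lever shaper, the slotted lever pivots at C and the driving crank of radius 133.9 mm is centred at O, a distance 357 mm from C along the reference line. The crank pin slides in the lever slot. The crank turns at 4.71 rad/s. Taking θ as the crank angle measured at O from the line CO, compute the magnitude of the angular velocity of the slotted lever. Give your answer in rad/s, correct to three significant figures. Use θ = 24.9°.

1.24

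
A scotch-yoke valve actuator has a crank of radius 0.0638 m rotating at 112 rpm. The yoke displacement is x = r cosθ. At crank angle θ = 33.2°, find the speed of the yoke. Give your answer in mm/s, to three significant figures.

ω = 11.73 rad/s (from 112 rpm).
x = r cosθ ⇒ ẋ = −rω sinθ.
|v| = rω|sinθ| = 0.0638·11.73·|sin 33.2°| = 0.40973 m/s = 409.73 mm/s.

410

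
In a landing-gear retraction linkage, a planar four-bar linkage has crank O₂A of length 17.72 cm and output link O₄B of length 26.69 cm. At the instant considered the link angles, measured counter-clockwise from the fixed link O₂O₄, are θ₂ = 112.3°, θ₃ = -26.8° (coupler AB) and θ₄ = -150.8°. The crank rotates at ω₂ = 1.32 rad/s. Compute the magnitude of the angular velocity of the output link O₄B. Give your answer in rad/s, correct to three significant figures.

ω₂ = 1.32 rad/s
Differentiating the loop-closure r₂e^{iθ₂}+r₃e^{iθ₃}=r₁+r₄e^{iθ₄} gives r₂ω₂e^{iθ₂}+r₃ω₃e^{iθ₃}=r₄ω₄e^{iθ₄}.
Eliminating the other unknown: ω₄ = r₂ω₂ sin(θ₂−θ₃) / [r₄ sin(θ₄−θ₃)].
Numerator sine = +0.65474; denominator sine = -0.82904.
Result = 0.1772·1.32·(+0.65474) / (0.2669·(-0.82904)) = -0.69212 rad/s; magnitude 0.69212 rad/s.

0.692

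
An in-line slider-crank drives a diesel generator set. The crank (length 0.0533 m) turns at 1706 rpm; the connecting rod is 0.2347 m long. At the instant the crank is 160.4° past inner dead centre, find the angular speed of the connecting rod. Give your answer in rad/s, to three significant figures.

38.3

ω = 178.7 rad/s (converted from 1706 rpm).
The rod makes angle φ with the slider axis where L sinφ = r sinθ; differentiating, L cosφ·φ̇ = r ω cosθ.
L cosφ = √(L² − r² sin²θ) = 0.23402 m.
|ω_rod| = r ω |cosθ| / √(L² − r² sin²θ) = 0.0533·178.7·0.94206/0.23402 = 38.332 rad/s.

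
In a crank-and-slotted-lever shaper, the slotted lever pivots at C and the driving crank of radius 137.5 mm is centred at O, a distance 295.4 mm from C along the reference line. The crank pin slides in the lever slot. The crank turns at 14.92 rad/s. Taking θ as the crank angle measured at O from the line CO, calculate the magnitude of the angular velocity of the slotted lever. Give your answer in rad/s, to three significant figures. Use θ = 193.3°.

11.3

ω = 14.92 rad/s
Crank pin A relative to C: A = (d + r cosθ, r sinθ); lever angle φ = atan2(r sinθ, d + r cosθ).
Differentiating tanφ: φ̇ = rω(d cosθ + r)/(d² + r² + 2dr cosθ).
d² + r² + 2dr cosθ = |CA|² = 0.0271112 m²;  d cosθ + r = -0.14998 m.
|ω_lever| = |0.1375·14.92·-0.14998| / 0.0271112 = 11.349 rad/s.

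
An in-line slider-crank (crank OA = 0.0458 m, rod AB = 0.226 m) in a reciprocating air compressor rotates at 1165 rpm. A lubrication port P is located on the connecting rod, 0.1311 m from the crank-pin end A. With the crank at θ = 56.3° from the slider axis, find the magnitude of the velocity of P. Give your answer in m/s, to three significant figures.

ω = 122 rad/s.  Crank-pin speed |V_A| = rω = 5.5875 m/s, perpendicular to OA.
Rod angle: sinφ = −(r/L) sinθ ⇒ φ = -9.706°; ω_rod = −rω cosθ/√(L²−r²sin²θ) = -13.917 rad/s.
V_P = V_A + ω_rod × AP, with AP = 0.1311 m along the rod.
Components: V_Px = −rω sinθ − a·ω_rod·sinφ = -4.9562 m/s;  V_Py = rω cosθ + a·ω_rod·cosφ = +1.3018 m/s.
|V_P| = √(V_Px² + V_Py²) = 5.1243 m/s.

5.12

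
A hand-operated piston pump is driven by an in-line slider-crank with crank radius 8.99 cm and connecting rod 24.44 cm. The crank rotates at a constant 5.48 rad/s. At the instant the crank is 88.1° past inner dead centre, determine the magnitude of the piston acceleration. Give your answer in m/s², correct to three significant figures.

ω = 5.48 rad/s
x(θ) = r cosθ + √(L² − r² sin²θ); with ω constant, a = ω²·d²x/dθ².
d²x/dθ² = −r cosθ − r²(cos2θ)/√u − r⁴ sin²2θ/(4u^{3/2}),  u = L² − r² sin²θ = 0.0516582 m².
Substituting r = 0.0899 m, L = 0.2444 m, θ = 88.1°: d²x/dθ² = +0.032494 m.
a = ω²·d²x/dθ² = (5.48)²·(+0.032494) = +0.97581 m/s²;  |a| = 0.97581 m/s².

0.976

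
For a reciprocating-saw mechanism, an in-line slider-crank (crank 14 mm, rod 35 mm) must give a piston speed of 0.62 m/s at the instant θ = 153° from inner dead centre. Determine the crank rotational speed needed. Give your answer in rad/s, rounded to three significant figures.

153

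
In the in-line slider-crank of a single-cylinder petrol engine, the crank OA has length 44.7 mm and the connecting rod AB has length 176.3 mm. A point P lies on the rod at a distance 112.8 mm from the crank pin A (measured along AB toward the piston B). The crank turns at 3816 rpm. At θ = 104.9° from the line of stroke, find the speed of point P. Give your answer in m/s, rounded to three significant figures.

16.6

ω = 399.6 rad/s.  Crank-pin speed |V_A| = rω = 17.863 m/s, perpendicular to OA.
Rod angle: sinφ = −(r/L) sinθ ⇒ φ = -14.183°; ω_rod = −rω cosθ/√(L²−r²sin²θ) = +26.872 rad/s.
V_P = V_A + ω_rod × AP, with AP = 0.1128 m along the rod.
Components: V_Px = −rω sinθ − a·ω_rod·sinφ = -16.519 m/s;  V_Py = rω cosθ + a·ω_rod·cosφ = -1.6543 m/s.
|V_P| = √(V_Px² + V_Py²) = 16.602 m/s.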